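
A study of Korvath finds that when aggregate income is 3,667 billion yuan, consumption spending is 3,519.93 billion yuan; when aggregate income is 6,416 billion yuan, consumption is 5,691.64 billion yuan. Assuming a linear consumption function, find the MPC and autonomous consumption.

MPC = 0.79; a = 623

MPC = ΔC/ΔY = (5691.64 − 3519.93)/(6416 − 3667) = 2171.71/2749 = 0.79
a = C − MPC·Y = 3519.93 − 0.79(3667) = 3519.93 − 2896.93 = 623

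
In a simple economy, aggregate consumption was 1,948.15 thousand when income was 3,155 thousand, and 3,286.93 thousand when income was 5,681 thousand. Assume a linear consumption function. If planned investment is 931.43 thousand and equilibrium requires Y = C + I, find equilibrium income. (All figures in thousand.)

Y = 2569

MPC = (3286.93 − 1948.15)/(5681 − 3155) = 1338.78/2526 = 0.53
a = 1948.15 − 0.53(3155) = 276
Equilibrium: Y = 276 + 0.53Y + 931.43
0.47Y = 1207.43, so Y = 1207.43/0.47 = 2569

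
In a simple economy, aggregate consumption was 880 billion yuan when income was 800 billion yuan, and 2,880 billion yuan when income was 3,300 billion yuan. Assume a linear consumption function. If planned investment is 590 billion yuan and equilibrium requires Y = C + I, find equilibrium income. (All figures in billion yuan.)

MPC = (2880 − 880)/(3300 − 800) = 2000/2500 = 0.8
a = 880 − 0.8(800) = 240
Equilibrium: Y = 240 + 0.8Y + 590
0.2Y = 830, so Y = 830/0.2 = 4150

Y = 4150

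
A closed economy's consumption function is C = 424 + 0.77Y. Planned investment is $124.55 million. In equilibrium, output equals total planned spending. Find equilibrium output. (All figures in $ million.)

Y = 2385

Y = C + I = 424 + 0.77Y + 124.55
Y − 0.77Y = 548.55
0.23Y = 548.55, so Y = 548.55/0.23 = 2385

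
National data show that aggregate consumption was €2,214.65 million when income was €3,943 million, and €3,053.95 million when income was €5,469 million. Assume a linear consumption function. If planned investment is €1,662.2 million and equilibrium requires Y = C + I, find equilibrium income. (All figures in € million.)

Y = 3796

MPC = (3053.95 − 2214.65)/(5469 − 3943) = 839.3/1526 = 0.55
a = 2214.65 − 0.55(3943) = 46
Equilibrium: Y = 46 + 0.55Y + 1662.2
0.45Y = 1708.2, so Y = 1708.2/0.45 = 3796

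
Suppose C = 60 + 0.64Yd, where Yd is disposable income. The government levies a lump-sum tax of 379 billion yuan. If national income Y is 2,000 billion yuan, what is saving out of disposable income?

Yd = Y − T = 2000 − 379 = 1621
C = 60 + 0.64(1621) = 60 + 1037.44 = 1097.44
S = Yd − C = 1621 − 1097.44 = 523.56

S = 523.56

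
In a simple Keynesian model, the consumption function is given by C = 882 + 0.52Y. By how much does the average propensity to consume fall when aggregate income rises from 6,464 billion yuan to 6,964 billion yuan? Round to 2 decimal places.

At Y = 6464: C = 882 + 0.52(6464) = 4243.28, APC = 4243.28/6464 = 0.656
At Y = 6964: C = 4503.28, APC = 4503.28/6964 = 0.647
Fall in APC = 0.656 − 0.647 = 0.009 ≈ 0.01

ΔAPC = 0.01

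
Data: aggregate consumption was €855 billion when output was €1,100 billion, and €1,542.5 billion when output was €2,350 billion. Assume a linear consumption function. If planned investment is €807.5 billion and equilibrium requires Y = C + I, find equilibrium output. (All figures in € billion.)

Y = 2350

MPC = (1542.5 − 855)/(2350 − 1100) = 687.5/1250 = 0.55
a = 855 − 0.55(1100) = 250
Equilibrium: Y = 250 + 0.55Y + 807.5
0.45Y = 1057.5, so Y = 1057.5/0.45 = 2350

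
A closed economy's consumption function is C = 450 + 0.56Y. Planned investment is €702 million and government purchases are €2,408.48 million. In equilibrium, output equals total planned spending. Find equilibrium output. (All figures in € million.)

Y = 8092

Y = C + I + G = 450 + 0.56Y + 702 + 2408.48
Y − 0.56Y = 3560.48
0.44Y = 3560.48, so Y = 3560.48/0.44 = 8092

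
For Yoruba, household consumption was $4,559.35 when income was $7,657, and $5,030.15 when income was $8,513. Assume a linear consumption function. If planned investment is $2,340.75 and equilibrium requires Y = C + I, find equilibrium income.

Y = 5975

MPC = (5030.15 − 4559.35)/(8513 − 7657) = 470.8/856 = 0.55
a = 4559.35 − 0.55(7657) = 348
Equilibrium: Y = 348 + 0.55Y + 2340.75
0.45Y = 2688.75, so Y = 2688.75/0.45 = 5975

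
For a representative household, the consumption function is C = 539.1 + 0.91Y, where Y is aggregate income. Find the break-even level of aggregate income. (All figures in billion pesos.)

At break-even, C = Y: 539.1 + 0.91Y = Y
0.09Y = 539.1, so Y = 539.1/0.09 = 5990

Y = 5990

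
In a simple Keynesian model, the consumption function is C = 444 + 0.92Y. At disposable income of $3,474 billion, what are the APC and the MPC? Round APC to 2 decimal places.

APC = 1.05; MPC = 0.92

MPC = 0.92 (the slope of the consumption function)
C = 444 + 0.92(3474) = 3640.08, so APC = 3640.08/3474 = 1.05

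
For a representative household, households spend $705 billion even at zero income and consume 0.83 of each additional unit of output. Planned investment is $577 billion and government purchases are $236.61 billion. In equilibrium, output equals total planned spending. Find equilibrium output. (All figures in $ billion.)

Y = 8933

Y = C + I + G = 705 + 0.83Y + 577 + 236.61
Y − 0.83Y = 1518.61
0.17Y = 1518.61, so Y = 1518.61/0.17 = 8933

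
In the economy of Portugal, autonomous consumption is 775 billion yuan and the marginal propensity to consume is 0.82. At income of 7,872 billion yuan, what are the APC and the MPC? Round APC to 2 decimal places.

APC = 0.92; MPC = 0.82

MPC = 0.82 (the slope of the consumption function)
C = 775 + 0.82(7872) = 7230.04, so APC = 7230.04/7872 = 0.92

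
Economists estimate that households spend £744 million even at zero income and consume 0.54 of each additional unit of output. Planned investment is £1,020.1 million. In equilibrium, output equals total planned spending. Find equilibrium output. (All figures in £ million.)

Y = 3835

Y = C + I = 744 + 0.54Y + 1020.1
Y − 0.54Y = 1764.1
0.46Y = 1764.1, so Y = 1764.1/0.46 = 3835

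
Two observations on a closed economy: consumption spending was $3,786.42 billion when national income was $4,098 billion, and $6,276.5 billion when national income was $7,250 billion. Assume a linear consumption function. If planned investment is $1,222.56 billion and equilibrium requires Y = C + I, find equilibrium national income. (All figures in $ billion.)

Y = 8436

MPC = (6276.5 − 3786.42)/(7250 − 4098) = 2490.08/3152 = 0.79
a = 3786.42 − 0.79(4098) = 549
Equilibrium: Y = 549 + 0.79Y + 1222.56
0.21Y = 1771.56, so Y = 1771.56/0.21 = 8436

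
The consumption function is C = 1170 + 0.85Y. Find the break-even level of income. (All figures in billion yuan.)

At break-even, C = Y: 1170 + 0.85Y = Y
0.15Y = 1170, so Y = 1170/0.15 = 7800

Y = 7800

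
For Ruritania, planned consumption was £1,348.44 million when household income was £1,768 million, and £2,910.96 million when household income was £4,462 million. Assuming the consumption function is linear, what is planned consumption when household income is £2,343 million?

C = 1681.94

MPC = (2910.96 − 1348.44)/(4462 − 1768) = 1562.52/2694 = 0.58
a = 1348.44 − 0.58(1768) = 1348.44 − 1025.44 = 323
C = 323 + 0.58(2343) = 323 + 1358.94 = 1681.94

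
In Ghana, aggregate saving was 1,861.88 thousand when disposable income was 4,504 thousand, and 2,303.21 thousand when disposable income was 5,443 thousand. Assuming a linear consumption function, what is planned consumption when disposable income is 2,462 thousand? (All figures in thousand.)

MPS = ΔS/ΔY = (2303.21 − 1861.88)/(5443 − 4504) = 441.33/939 = 0.47
MPC = 1 − MPS = 0.53
Autonomous saving = 1861.88 − 0.47(4504) = -255, so a = 255
C = 255 + 0.53(2462) = 255 + 1304.86 = 1559.86

C = 1559.86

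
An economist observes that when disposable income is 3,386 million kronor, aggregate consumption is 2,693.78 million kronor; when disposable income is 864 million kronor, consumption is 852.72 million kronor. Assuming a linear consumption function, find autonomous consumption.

MPC = ΔC/ΔY = (2693.78 − 852.72)/(3386 − 864) = 1841.06/2522 = 0.73
a = C − MPC·Y = 852.72 − 0.73(864) = 852.72 − 630.72 = 222

a = 222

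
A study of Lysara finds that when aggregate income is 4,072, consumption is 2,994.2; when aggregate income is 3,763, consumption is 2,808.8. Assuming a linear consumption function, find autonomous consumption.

a = 551

MPC = ΔC/ΔY = (2994.2 − 2808.8)/(4072 − 3763) = 185.4/309 = 0.6
a = C − MPC·Y = 2808.8 − 0.6(3763) = 2808.8 − 2257.8 = 551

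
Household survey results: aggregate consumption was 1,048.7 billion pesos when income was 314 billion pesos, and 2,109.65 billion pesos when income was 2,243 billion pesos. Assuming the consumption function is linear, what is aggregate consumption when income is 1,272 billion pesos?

MPC = (2109.65 − 1048.7)/(2243 − 314) = 1060.95/1929 = 0.55
a = 1048.7 − 0.55(314) = 1048.7 − 172.7 = 876
C = 876 + 0.55(1272) = 876 + 699.6 = 1575.6

C = 1575.6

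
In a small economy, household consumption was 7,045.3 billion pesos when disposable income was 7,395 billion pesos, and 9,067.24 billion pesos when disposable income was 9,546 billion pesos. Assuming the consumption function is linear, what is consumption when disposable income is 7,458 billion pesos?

MPC = (9067.24 − 7045.3)/(9546 − 7395) = 2021.94/2151 = 0.94
a = 7045.3 − 0.94(7395) = 7045.3 − 6951.3 = 94
C = 94 + 0.94(7458) = 94 + 7010.52 = 7104.52

C = 7104.52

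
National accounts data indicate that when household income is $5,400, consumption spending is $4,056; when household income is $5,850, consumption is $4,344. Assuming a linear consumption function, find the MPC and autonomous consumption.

MPC = 0.64; a = 600

MPC = ΔC/ΔY = (4344 − 4056)/(5850 − 5400) = 288/450 = 0.64
a = C − MPC·Y = 4056 − 0.64(5400) = 4056 − 3456 = 600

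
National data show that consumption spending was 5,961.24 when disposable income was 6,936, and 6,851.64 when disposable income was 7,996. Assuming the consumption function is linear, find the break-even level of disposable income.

MPC = (6851.64 − 5961.24)/(7996 − 6936) = 890.4/1060 = 0.84
a = 5961.24 − 0.84(6936) = 5961.24 − 5826.24 = 135
Break-even: Y = a/(1−MPC) = 135/0.16 = 843.75

Y = 843.75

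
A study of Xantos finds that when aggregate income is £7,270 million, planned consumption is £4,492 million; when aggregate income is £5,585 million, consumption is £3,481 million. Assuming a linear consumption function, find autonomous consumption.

MPC = ΔC/ΔY = (4492 − 3481)/(7270 − 5585) = 1011/1685 = 0.6
a = C − MPC·Y = 3481 − 0.6(5585) = 3481 − 3351 = 130

a = 130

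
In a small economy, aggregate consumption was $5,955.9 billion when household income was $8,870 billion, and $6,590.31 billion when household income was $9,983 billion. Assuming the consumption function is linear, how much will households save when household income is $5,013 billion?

S = 1255.59

MPC = (6590.31 − 5955.9)/(9983 − 8870) = 634.41/1113 = 0.57
a = 5955.9 − 0.57(8870) = 5955.9 − 5055.9 = 900
C = 900 + 0.57(5013) = 3757.41
S = 5013 − 3757.41 = 1255.59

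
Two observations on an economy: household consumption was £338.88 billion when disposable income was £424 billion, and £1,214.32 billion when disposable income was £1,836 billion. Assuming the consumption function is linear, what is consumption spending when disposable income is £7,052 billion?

C = 4448.24

MPC = (1214.32 − 338.88)/(1836 − 424) = 875.44/1412 = 0.62
a = 338.88 − 0.62(424) = 338.88 − 262.88 = 76
C = 76 + 0.62(7052) = 76 + 4372.24 = 4448.24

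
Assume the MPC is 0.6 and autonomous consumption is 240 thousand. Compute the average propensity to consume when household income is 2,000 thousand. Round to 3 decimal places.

APC = 0.720

C = 240 + 0.6(2000) = 1440
APC = C/Y = 1440/2000 = 0.720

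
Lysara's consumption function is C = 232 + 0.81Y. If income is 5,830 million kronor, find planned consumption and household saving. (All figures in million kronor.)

C = 232 + 0.81(5830) = 232 + 4722.3 = 4954.3
S = Y − C = 5830 − 4954.3 = 875.7

C = 4954.3; S = 875.7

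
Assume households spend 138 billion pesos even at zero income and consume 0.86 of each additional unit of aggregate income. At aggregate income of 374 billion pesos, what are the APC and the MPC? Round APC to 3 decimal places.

MPC = 0.86 (the slope of the consumption function)
C = 138 + 0.86(374) = 459.64, so APC = 459.64/374 = 1.229

APC = 1.229; MPC = 0.86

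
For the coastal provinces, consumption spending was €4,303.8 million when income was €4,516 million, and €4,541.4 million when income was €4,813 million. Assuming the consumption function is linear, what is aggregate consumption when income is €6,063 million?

MPC = (4541.4 − 4303.8)/(4813 − 4516) = 237.6/297 = 0.8
a = 4303.8 − 0.8(4516) = 4303.8 − 3612.8 = 691
C = 691 + 0.8(6063) = 691 + 4850.4 = 5541.4

C = 5541.4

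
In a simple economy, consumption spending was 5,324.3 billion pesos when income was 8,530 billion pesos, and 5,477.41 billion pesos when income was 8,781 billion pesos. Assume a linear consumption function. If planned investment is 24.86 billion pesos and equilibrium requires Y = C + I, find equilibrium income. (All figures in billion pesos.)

Y = 374

MPC = (5477.41 − 5324.3)/(8781 − 8530) = 153.11/251 = 0.61
a = 5324.3 − 0.61(8530) = 121
Equilibrium: Y = 121 + 0.61Y + 24.86
0.39Y = 145.86, so Y = 145.86/0.39 = 374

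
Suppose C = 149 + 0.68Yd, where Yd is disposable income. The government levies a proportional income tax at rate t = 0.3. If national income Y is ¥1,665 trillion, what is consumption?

Yd = (1 − 0.3)(1665) = 0.7(1665) = 1165.5
C = 149 + 0.68(1165.5) = 149 + 792.54 = 941.54

C = 941.54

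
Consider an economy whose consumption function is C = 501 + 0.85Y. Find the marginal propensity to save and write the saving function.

MPS = 1 − MPC = 1 − 0.85 = 0.15
S = Y − C = -501 + 0.15Y

MPS = 0.15; S = -501 + 0.15Y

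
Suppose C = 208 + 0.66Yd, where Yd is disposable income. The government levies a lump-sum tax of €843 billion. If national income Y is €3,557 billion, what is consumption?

Yd = Y − T = 3557 − 843 = 2714
C = 208 + 0.66(2714) = 208 + 1791.24 = 1999.24

C = 1999.24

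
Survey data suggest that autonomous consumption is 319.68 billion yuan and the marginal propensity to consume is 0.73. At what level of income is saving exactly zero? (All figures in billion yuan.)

Y = 1184

At break-even, C = Y: 319.68 + 0.73Y = Y
0.27Y = 319.68, so Y = 319.68/0.27 = 1184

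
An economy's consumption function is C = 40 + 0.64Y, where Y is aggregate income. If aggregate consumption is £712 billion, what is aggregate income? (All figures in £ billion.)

40 + 0.64Y = 712
0.64Y = 672, so Y = 672/0.64 = 1050

Y = 1050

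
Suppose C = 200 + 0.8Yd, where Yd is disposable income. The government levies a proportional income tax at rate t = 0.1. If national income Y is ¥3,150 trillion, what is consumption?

C = 2468

Yd = (1 − 0.1)(3150) = 0.9(3150) = 2835
C = 200 + 0.8(2835) = 200 + 2268 = 2468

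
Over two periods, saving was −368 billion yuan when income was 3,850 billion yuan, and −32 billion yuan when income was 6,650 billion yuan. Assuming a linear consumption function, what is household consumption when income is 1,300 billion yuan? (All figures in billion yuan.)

C = 1974

MPS = ΔS/ΔY = (-32 − (-368))/(6650 − 3850) = 336/2800 = 0.12
MPC = 1 − MPS = 0.88
Autonomous saving = -368 − 0.12(3850) = -830, so a = 830
C = 830 + 0.88(1300) = 830 + 1144 = 1974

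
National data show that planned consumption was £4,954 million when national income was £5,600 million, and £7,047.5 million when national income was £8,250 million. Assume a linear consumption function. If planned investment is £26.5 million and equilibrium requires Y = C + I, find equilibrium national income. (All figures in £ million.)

MPC = (7047.5 − 4954)/(8250 − 5600) = 2093.5/2650 = 0.79
a = 4954 − 0.79(5600) = 530
Equilibrium: Y = 530 + 0.79Y + 26.5
0.21Y = 556.5, so Y = 556.5/0.21 = 2650

Y = 2650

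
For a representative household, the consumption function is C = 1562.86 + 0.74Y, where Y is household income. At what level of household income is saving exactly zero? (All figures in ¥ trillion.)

At break-even, C = Y: 1562.86 + 0.74Y = Y
0.26Y = 1562.86, so Y = 1562.86/0.26 = 6011

Y = 6011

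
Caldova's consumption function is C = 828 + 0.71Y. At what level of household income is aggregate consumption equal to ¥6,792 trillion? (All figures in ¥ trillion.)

Y = 8400

828 + 0.71Y = 6792
0.71Y = 5964, so Y = 5964/0.71 = 8400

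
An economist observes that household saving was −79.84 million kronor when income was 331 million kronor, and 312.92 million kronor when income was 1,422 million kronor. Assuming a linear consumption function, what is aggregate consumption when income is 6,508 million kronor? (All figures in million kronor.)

MPS = ΔS/ΔY = (312.92 − (-79.84))/(1422 − 331) = 392.76/1091 = 0.36
MPC = 1 − MPS = 0.64
Autonomous saving = -79.84 − 0.36(331) = -199, so a = 199
C = 199 + 0.64(6508) = 199 + 4165.12 = 4364.12

C = 4364.12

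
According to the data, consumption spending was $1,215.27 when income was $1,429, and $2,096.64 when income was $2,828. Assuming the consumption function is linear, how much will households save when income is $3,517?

S = 986.29

MPC = (2096.64 − 1215.27)/(2828 − 1429) = 881.37/1399 = 0.63
a = 1215.27 − 0.63(1429) = 1215.27 − 900.27 = 315
C = 315 + 0.63(3517) = 2530.71
S = 3517 − 2530.71 = 986.29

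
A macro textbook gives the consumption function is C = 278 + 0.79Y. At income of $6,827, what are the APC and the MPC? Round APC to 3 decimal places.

MPC = 0.79 (the slope of the consumption function)
C = 278 + 0.79(6827) = 5671.33, so APC = 5671.33/6827 = 0.831

APC = 0.831; MPC = 0.79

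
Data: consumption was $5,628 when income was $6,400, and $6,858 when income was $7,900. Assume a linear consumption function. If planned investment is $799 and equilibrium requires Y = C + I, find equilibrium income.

Y = 6550

MPC = (6858 − 5628)/(7900 − 6400) = 1230/1500 = 0.82
a = 5628 − 0.82(6400) = 380
Equilibrium: Y = 380 + 0.82Y + 799
0.18Y = 1179, so Y = 1179/0.18 = 6550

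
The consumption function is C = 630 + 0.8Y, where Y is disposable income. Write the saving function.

S = -630 + 0.2Y

S = Y − C = Y − (630 + 0.8Y) = -630 + (1 − 0.8)Y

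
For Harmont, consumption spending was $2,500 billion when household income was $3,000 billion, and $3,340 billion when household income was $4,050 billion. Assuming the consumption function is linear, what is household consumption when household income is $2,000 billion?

C = 1700

MPC = (3340 − 2500)/(4050 − 3000) = 840/1050 = 0.8
a = 2500 − 0.8(3000) = 2500 − 2400 = 100
C = 100 + 0.8(2000) = 100 + 1600 = 1700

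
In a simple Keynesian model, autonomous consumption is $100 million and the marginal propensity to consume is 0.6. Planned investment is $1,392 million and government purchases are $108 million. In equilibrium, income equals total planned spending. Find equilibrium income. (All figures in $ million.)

Y = C + I + G = 100 + 0.6Y + 1392 + 108
Y − 0.6Y = 1600
0.4Y = 1600, so Y = 1600/0.4 = 4000

Y = 4000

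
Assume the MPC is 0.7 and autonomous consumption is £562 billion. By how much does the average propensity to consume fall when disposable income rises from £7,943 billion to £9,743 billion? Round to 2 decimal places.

At Y = 7943: C = 562 + 0.7(7943) = 6122.1, APC = 6122.1/7943 = 0.771
At Y = 9743: C = 7382.1, APC = 7382.1/9743 = 0.758
Fall in APC = 0.771 − 0.758 = 0.013 ≈ 0.01

ΔAPC = 0.01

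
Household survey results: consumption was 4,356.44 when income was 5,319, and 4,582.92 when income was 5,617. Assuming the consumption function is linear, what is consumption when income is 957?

MPC = (4582.92 − 4356.44)/(5617 − 5319) = 226.48/298 = 0.76
a = 4356.44 − 0.76(5319) = 4356.44 − 4042.44 = 314
C = 314 + 0.76(957) = 314 + 727.32 = 1041.32

C = 1041.32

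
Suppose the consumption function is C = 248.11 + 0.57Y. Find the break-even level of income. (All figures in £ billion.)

At break-even, C = Y: 248.11 + 0.57Y = Y
0.43Y = 248.11, so Y = 248.11/0.43 = 577

Y = 577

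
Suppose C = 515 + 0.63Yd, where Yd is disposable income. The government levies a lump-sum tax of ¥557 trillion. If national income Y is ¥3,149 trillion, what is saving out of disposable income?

Yd = Y − T = 3149 − 557 = 2592
C = 515 + 0.63(2592) = 515 + 1632.96 = 2147.96
S = Yd − C = 2592 − 2147.96 = 444.04

S = 444.04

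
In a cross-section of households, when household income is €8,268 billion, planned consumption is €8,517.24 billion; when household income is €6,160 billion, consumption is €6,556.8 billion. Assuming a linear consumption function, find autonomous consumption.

MPC = ΔC/ΔY = (8517.24 − 6556.8)/(8268 − 6160) = 1960.44/2108 = 0.93
a = C − MPC·Y = 6556.8 − 0.93(6160) = 6556.8 − 5728.8 = 828

a = 828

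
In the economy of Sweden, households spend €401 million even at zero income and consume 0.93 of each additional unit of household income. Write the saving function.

S = -401 + 0.07Y

S = Y − C = Y − (401 + 0.93Y) = -401 + (1 − 0.93)Y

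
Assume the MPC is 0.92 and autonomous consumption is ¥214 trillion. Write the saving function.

S = Y − C = Y − (214 + 0.92Y) = -214 + (1 − 0.92)Y

S = -214 + 0.08Y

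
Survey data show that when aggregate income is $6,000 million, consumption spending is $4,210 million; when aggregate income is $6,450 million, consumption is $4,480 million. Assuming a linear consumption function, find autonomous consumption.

MPC = ΔC/ΔY = (4480 − 4210)/(6450 − 6000) = 270/450 = 0.6
a = C − MPC·Y = 4210 − 0.6(6000) = 4210 − 3600 = 610

a = 610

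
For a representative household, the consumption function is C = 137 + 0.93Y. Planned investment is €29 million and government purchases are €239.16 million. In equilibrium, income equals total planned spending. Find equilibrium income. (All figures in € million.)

Y = 5788

Y = C + I + G = 137 + 0.93Y + 29 + 239.16
Y − 0.93Y = 405.16
0.07Y = 405.16, so Y = 405.16/0.07 = 5788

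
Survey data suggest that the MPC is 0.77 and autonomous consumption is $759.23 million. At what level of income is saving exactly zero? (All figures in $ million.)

At break-even, C = Y: 759.23 + 0.77Y = Y
0.23Y = 759.23, so Y = 759.23/0.23 = 3301

Y = 3301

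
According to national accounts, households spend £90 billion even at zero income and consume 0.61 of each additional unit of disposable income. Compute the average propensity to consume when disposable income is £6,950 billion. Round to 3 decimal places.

APC = 0.623

C = 90 + 0.61(6950) = 4329.5
APC = C/Y = 4329.5/6950 = 0.623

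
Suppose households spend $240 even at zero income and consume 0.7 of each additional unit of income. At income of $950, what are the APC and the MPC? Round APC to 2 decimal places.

APC = 0.95; MPC = 0.7

MPC = 0.7 (the slope of the consumption function)
C = 240 + 0.7(950) = 905, so APC = 905/950 = 0.95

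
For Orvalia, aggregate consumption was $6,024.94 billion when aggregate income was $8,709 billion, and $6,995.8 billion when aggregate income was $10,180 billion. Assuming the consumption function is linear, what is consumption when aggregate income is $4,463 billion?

MPC = (6995.8 − 6024.94)/(10180 − 8709) = 970.86/1471 = 0.66
a = 6024.94 − 0.66(8709) = 6024.94 − 5747.94 = 277
C = 277 + 0.66(4463) = 277 + 2945.58 = 3222.58

C = 3222.58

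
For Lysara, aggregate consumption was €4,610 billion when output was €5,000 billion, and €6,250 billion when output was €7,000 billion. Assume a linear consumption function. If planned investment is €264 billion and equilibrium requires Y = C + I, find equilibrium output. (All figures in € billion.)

Y = 4300

MPC = (6250 − 4610)/(7000 − 5000) = 1640/2000 = 0.82
a = 4610 − 0.82(5000) = 510
Equilibrium: Y = 510 + 0.82Y + 264
0.18Y = 774, so Y = 774/0.18 = 4300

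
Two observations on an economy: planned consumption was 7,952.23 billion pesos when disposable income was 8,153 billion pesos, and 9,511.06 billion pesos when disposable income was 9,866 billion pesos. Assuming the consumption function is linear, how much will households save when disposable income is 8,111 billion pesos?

MPC = (9511.06 − 7952.23)/(9866 − 8153) = 1558.83/1713 = 0.91
a = 7952.23 − 0.91(8153) = 7952.23 − 7419.23 = 533
C = 533 + 0.91(8111) = 7914.01
S = 8111 − 7914.01 = 196.99

S = 196.99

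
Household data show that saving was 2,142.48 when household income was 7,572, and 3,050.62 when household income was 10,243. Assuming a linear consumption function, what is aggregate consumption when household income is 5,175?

C = 3847.5

MPS = ΔS/ΔY = (3050.62 − 2142.48)/(10243 − 7572) = 908.14/2671 = 0.34
MPC = 1 − MPS = 0.66
Autonomous saving = 2142.48 − 0.34(7572) = -432, so a = 432
C = 432 + 0.66(5175) = 432 + 3415.5 = 3847.5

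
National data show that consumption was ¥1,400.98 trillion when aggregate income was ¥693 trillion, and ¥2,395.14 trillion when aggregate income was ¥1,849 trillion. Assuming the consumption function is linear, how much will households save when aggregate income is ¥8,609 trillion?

S = 400.26

MPC = (2395.14 − 1400.98)/(1849 − 693) = 994.16/1156 = 0.86
a = 1400.98 − 0.86(693) = 1400.98 − 595.98 = 805
C = 805 + 0.86(8609) = 8208.74
S = 8609 − 8208.74 = 400.26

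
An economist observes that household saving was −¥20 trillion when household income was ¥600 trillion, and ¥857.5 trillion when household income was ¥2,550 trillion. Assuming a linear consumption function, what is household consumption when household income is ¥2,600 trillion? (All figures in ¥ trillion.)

C = 1720

MPS = ΔS/ΔY = (857.5 − (-20))/(2550 − 600) = 877.5/1950 = 0.45
MPC = 1 − MPS = 0.55
Autonomous saving = -20 − 0.45(600) = -290, so a = 290
C = 290 + 0.55(2600) = 290 + 1430 = 1720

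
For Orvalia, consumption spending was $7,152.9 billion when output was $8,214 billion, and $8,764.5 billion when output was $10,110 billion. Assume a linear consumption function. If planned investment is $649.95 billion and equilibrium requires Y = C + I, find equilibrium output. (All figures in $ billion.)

Y = 5473

MPC = (8764.5 − 7152.9)/(10110 − 8214) = 1611.6/1896 = 0.85
a = 7152.9 − 0.85(8214) = 171
Equilibrium: Y = 171 + 0.85Y + 649.95
0.15Y = 820.95, so Y = 820.95/0.15 = 5473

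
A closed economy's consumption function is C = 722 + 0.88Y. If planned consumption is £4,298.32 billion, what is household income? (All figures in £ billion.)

722 + 0.88Y = 4298.32
0.88Y = 3576.32, so Y = 3576.32/0.88 = 4064

Y = 4064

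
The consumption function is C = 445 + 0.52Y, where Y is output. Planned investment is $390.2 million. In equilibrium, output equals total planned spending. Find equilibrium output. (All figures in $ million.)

Y = C + I = 445 + 0.52Y + 390.2
Y − 0.52Y = 835.2
0.48Y = 835.2, so Y = 835.2/0.48 = 1740

Y = 1740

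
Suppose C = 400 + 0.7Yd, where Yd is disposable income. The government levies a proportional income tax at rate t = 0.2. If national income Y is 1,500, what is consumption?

C = 1240

Yd = (1 − 0.2)(1500) = 0.8(1500) = 1200
C = 400 + 0.7(1200) = 400 + 840 = 1240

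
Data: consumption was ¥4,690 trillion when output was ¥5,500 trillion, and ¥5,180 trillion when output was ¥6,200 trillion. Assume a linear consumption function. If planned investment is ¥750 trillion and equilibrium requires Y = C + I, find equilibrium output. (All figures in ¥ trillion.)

Y = 5300

MPC = (5180 − 4690)/(6200 − 5500) = 490/700 = 0.7
a = 4690 − 0.7(5500) = 840
Equilibrium: Y = 840 + 0.7Y + 750
0.3Y = 1590, so Y = 1590/0.3 = 5300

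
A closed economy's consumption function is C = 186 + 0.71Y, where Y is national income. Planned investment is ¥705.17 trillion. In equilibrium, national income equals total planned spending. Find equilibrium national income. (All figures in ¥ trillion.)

Y = C + I = 186 + 0.71Y + 705.17
Y − 0.71Y = 891.17
0.29Y = 891.17, so Y = 891.17/0.29 = 3073

Y = 3073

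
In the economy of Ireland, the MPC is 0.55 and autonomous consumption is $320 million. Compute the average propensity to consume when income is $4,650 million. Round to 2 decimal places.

APC = 0.62

C = 320 + 0.55(4650) = 2877.5
APC = C/Y = 2877.5/4650 = 0.62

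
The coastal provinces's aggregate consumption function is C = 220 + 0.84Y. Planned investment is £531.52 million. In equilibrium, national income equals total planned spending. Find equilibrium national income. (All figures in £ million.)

Y = 4697

Y = C + I = 220 + 0.84Y + 531.52
Y − 0.84Y = 751.52
0.16Y = 751.52, so Y = 751.52/0.16 = 4697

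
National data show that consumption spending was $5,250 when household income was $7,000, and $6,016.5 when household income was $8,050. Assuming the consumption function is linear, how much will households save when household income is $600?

MPC = (6016.5 − 5250)/(8050 − 7000) = 766.5/1050 = 0.73
a = 5250 − 0.73(7000) = 5250 − 5110 = 140
C = 140 + 0.73(600) = 578
S = 600 − 578 = 22

S = 22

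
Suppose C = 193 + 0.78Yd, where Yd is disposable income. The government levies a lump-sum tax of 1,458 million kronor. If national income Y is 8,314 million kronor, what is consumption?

Yd = Y − T = 8314 − 1458 = 6856
C = 193 + 0.78(6856) = 193 + 5347.68 = 5540.68

C = 5540.68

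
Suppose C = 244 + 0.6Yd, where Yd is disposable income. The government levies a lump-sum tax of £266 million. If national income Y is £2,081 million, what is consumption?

C = 1333

Yd = Y − T = 2081 − 266 = 1815
C = 244 + 0.6(1815) = 244 + 1089 = 1333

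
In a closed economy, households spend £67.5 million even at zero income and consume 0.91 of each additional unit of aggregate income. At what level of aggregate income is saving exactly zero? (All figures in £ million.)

Y = 750

At break-even, C = Y: 67.5 + 0.91Y = Y
0.09Y = 67.5, so Y = 67.5/0.09 = 750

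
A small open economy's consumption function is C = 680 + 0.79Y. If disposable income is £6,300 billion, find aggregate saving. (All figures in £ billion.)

S = 643

C = 680 + 0.79(6300) = 680 + 4977 = 5657
S = Y − C = 6300 − 5657 = 643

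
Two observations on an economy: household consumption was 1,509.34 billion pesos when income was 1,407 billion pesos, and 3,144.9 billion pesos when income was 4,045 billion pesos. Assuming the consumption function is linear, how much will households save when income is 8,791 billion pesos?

S = 2703.58

MPC = (3144.9 − 1509.34)/(4045 − 1407) = 1635.56/2638 = 0.62
a = 1509.34 − 0.62(1407) = 1509.34 − 872.34 = 637
C = 637 + 0.62(8791) = 6087.42
S = 8791 − 6087.42 = 2703.58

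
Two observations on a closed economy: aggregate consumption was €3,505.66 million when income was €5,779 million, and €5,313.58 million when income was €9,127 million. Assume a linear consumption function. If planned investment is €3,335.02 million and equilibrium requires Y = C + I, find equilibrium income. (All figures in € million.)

MPC = (5313.58 − 3505.66)/(9127 − 5779) = 1807.92/3348 = 0.54
a = 3505.66 − 0.54(5779) = 385
Equilibrium: Y = 385 + 0.54Y + 3335.02
0.46Y = 3720.02, so Y = 3720.02/0.46 = 8087

Y = 8087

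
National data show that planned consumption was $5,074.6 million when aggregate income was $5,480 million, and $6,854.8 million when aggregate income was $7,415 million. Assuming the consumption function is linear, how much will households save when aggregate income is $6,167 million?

MPC = (6854.8 − 5074.6)/(7415 − 5480) = 1780.2/1935 = 0.92
a = 5074.6 − 0.92(5480) = 5074.6 − 5041.6 = 33
C = 33 + 0.92(6167) = 5706.64
S = 6167 − 5706.64 = 460.36

S = 460.36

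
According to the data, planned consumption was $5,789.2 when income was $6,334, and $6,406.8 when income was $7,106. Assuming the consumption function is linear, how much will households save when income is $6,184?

MPC = (6406.8 − 5789.2)/(7106 − 6334) = 617.6/772 = 0.8
a = 5789.2 − 0.8(6334) = 5789.2 − 5067.2 = 722
C = 722 + 0.8(6184) = 5669.2
S = 6184 − 5669.2 = 514.8

S = 514.8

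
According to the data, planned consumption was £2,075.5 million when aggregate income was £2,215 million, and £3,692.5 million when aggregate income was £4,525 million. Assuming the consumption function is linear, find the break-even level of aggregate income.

Y = 1750

MPC = (3692.5 − 2075.5)/(4525 − 2215) = 1617/2310 = 0.7
a = 2075.5 − 0.7(2215) = 2075.5 − 1550.5 = 525
Break-even: Y = a/(1−MPC) = 525/0.3 = 1750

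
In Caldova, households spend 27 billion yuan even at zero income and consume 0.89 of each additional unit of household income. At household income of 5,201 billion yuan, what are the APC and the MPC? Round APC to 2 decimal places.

MPC = 0.89 (the slope of the consumption function)
C = 27 + 0.89(5201) = 4655.89, so APC = 4655.89/5201 = 0.90

APC = 0.90; MPC = 0.89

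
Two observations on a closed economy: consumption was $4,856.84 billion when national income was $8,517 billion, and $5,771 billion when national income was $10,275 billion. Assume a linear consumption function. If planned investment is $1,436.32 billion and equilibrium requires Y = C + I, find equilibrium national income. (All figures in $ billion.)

Y = 3884

MPC = (5771 − 4856.84)/(10275 − 8517) = 914.16/1758 = 0.52
a = 4856.84 − 0.52(8517) = 428
Equilibrium: Y = 428 + 0.52Y + 1436.32
0.48Y = 1864.32, so Y = 1864.32/0.48 = 3884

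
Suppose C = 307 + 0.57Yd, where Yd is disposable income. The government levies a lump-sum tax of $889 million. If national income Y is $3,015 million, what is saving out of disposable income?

Yd = Y − T = 3015 − 889 = 2126
C = 307 + 0.57(2126) = 307 + 1211.82 = 1518.82
S = Yd − C = 2126 − 1518.82 = 607.18

S = 607.18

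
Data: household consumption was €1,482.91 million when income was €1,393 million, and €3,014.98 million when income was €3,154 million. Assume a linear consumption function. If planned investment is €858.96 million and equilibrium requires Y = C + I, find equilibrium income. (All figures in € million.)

MPC = (3014.98 − 1482.91)/(3154 − 1393) = 1532.07/1761 = 0.87
a = 1482.91 − 0.87(1393) = 271
Equilibrium: Y = 271 + 0.87Y + 858.96
0.13Y = 1129.96, so Y = 1129.96/0.13 = 8692

Y = 8692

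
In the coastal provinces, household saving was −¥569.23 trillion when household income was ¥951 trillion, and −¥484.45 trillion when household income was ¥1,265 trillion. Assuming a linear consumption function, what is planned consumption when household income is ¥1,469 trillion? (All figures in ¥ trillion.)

C = 1898.37

MPS = ΔS/ΔY = (-484.45 − (-569.23))/(1265 − 951) = 84.78/314 = 0.27
MPC = 1 − MPS = 0.73
Autonomous saving = -569.23 − 0.27(951) = -826, so a = 826
C = 826 + 0.73(1469) = 826 + 1072.37 = 1898.37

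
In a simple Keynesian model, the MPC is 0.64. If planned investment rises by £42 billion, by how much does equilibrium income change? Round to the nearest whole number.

The multiplier is 1/(1 − MPC) = 1/0.36.
ΔY = 42/0.36 = 116.67 ≈ 117

ΔY ≈ 117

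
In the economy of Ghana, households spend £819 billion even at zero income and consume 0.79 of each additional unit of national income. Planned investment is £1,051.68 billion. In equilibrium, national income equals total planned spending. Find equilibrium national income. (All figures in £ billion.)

Y = 8908

Y = C + I = 819 + 0.79Y + 1051.68
Y − 0.79Y = 1870.68
0.21Y = 1870.68, so Y = 1870.68/0.21 = 8908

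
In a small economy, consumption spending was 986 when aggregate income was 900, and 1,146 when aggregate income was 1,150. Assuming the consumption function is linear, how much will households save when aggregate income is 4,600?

S = 1246

MPC = (1146 − 986)/(1150 − 900) = 160/250 = 0.64
a = 986 − 0.64(900) = 986 − 576 = 410
C = 410 + 0.64(4600) = 3354
S = 4600 − 3354 = 1246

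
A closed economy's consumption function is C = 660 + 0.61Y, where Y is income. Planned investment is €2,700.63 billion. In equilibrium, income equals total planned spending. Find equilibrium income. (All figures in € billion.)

Y = C + I = 660 + 0.61Y + 2700.63
Y − 0.61Y = 3360.63
0.39Y = 3360.63, so Y = 3360.63/0.39 = 8617

Y = 8617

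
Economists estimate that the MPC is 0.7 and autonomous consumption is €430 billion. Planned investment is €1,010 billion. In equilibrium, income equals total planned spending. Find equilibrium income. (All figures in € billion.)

Y = 4800

Y = C + I = 430 + 0.7Y + 1010
Y − 0.7Y = 1440
0.3Y = 1440, so Y = 1440/0.3 = 4800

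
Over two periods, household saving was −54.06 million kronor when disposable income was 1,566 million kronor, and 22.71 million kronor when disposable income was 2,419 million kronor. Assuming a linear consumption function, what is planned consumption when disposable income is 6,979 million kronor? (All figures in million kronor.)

C = 6545.89

MPS = ΔS/ΔY = (22.71 − (-54.06))/(2419 − 1566) = 76.77/853 = 0.09
MPC = 1 − MPS = 0.91
Autonomous saving = -54.06 − 0.09(1566) = -195, so a = 195
C = 195 + 0.91(6979) = 195 + 6350.89 = 6545.89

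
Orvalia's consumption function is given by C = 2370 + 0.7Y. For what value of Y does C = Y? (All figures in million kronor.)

At break-even, C = Y: 2370 + 0.7Y = Y
0.3Y = 2370, so Y = 2370/0.3 = 7900

Y = 7900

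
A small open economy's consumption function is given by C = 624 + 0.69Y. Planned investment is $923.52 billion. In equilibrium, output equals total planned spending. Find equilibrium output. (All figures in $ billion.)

Y = C + I = 624 + 0.69Y + 923.52
Y − 0.69Y = 1547.52
0.31Y = 1547.52, so Y = 1547.52/0.31 = 4992

Y = 4992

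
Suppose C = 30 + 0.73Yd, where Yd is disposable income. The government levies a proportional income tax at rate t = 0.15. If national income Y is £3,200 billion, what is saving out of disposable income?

S = 704.4

Yd = (1 − 0.15)(3200) = 0.85(3200) = 2720
C = 30 + 0.73(2720) = 30 + 1985.6 = 2015.6
S = Yd − C = 2720 − 2015.6 = 704.4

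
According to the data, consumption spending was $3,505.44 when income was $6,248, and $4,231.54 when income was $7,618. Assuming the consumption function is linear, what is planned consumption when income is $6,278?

C = 3521.34

MPC = (4231.54 − 3505.44)/(7618 − 6248) = 726.1/1370 = 0.53
a = 3505.44 − 0.53(6248) = 3505.44 − 3311.44 = 194
C = 194 + 0.53(6278) = 194 + 3327.34 = 3521.34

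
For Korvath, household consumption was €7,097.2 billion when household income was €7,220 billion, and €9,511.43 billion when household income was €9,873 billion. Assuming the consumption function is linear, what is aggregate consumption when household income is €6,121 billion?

MPC = (9511.43 − 7097.2)/(9873 − 7220) = 2414.23/2653 = 0.91
a = 7097.2 − 0.91(7220) = 7097.2 − 6570.2 = 527
C = 527 + 0.91(6121) = 527 + 5570.11 = 6097.11

C = 6097.11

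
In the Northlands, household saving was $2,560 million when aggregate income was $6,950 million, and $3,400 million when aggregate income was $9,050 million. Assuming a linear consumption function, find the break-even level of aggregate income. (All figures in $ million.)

Y = 550

MPS = ΔS/ΔY = (3400 − 2560)/(9050 − 6950) = 840/2100 = 0.4
MPC = 1 − MPS = 0.6
From S(6950) = 2560: −a + 0.4(6950) = 2560, so a = 2780 − 2560 = 220
Break-even (S = 0): Y = a/MPS = 220/0.4 = 550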